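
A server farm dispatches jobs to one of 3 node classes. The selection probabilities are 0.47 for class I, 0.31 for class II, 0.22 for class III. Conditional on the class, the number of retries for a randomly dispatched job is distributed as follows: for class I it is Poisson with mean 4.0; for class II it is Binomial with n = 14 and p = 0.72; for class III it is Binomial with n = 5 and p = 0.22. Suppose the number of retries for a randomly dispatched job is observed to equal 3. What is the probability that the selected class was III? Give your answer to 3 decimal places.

0.134

Likelihoods P(X=3 | ·): I: 0.195367; II: 0.000112678; III: 0.0647824.
Posterior ∝ prior × likelihood. Numerator for III: 0.22·0.0647824 = 0.0142521.
Normalizing constant: 0.47·0.195367 + 0.31·0.000112678 + 0.22·0.0647824 = 0.106109.
P(III | observation) = 0.0142521 / 0.106109 = 0.134315.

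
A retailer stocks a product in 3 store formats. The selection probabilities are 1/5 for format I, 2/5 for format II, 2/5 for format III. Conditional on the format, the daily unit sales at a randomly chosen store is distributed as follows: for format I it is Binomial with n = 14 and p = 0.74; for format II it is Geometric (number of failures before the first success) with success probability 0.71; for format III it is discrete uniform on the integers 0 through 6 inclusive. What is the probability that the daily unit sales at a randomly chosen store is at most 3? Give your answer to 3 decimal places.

Conditional on each format, P(X ≤ 3): I: 5.9157e-05; II: 0.992927; III: 0.571429.
By total probability, P(X ≤ 3) = 0.2·5.9157e-05 + 0.4·0.992927 + 0.4·0.571429 = 0.625754.

0.626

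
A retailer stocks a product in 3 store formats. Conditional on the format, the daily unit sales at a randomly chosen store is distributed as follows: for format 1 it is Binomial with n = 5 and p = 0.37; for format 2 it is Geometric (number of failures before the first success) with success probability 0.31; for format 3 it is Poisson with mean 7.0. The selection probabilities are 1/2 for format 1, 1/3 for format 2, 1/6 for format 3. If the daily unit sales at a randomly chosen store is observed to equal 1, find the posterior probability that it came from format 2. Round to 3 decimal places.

Likelihoods P(X=1 | ·): 1: 0.29143; 2: 0.2139; 3: 0.00638317.
Posterior ∝ prior × likelihood. Numerator for 2: 0.333333·0.2139 = 0.0713.
Normalizing constant: 0.5·0.29143 + 0.333333·0.2139 + 0.166667·0.00638317 = 0.218079.
P(2 | observation) = 0.0713 / 0.218079 = 0.326946.

0.327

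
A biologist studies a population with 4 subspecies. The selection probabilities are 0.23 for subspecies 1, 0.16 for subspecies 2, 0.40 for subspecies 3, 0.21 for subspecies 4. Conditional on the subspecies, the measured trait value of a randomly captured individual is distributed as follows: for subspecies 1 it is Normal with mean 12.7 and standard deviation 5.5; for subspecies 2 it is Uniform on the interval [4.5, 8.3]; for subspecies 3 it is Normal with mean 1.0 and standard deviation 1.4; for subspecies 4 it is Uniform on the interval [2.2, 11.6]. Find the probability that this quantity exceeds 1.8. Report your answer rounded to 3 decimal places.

0.708

Conditional on each subspecies, P(X > 1.8): 1: 0.97625; 2: 1; 3: 0.283855; 4: 1.
By total probability, P(X > 1.8) = 0.23·0.97625 + 0.16·1 + 0.4·0.283855 + 0.21·1 = 0.708079.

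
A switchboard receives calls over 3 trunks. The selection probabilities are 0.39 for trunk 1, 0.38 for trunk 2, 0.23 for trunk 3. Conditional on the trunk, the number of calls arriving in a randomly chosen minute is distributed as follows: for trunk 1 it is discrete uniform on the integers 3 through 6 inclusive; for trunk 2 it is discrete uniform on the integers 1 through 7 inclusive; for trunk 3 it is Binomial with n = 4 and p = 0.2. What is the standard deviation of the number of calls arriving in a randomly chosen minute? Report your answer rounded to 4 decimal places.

2.0772

Per component, 1: μ=4.5, E[X²]=21.5; 2: μ=4, E[X²]=20; 3: μ=0.8, E[X²]=1.28.
E[X] = 0.39·4.5 + 0.38·4 + 0.23·0.8 = 3.459.
E[X²] = 0.39·21.5 + 0.38·20 + 0.23·1.28 = 16.2794.
Var(X) = E[X²] − (E[X])² = 16.2794 − 11.9647 = 4.31472.
SD(X) = √4.31472 = 2.07719.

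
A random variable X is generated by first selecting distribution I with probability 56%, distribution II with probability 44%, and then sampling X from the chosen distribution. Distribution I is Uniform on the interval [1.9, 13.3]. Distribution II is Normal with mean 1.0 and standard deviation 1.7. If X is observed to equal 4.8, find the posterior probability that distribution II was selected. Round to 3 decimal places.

Likelihoods f(4.8 | ·): I: 0.0877193; II: 0.0192964.
Posterior ∝ prior × likelihood. Numerator for II: 0.44·0.0192964 = 0.00849042.
Normalizing constant: 0.56·0.0877193 + 0.44·0.0192964 = 0.0576132.
P(II | observation) = 0.00849042 / 0.0576132 = 0.147369.

0.147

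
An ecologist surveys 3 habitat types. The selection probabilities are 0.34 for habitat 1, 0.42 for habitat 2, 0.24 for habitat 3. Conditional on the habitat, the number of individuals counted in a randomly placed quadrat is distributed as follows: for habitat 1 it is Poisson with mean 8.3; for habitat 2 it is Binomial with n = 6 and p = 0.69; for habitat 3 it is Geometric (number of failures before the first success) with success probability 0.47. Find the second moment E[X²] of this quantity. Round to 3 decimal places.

For each component E[X²] = Var + (mean)², giving 1: 77.19; 2: 18.423; 3: 3.67089.
Overall E[X²] = 0.34·77.19 + 0.42·18.423 + 0.24·3.67089 = 34.8633.

34.863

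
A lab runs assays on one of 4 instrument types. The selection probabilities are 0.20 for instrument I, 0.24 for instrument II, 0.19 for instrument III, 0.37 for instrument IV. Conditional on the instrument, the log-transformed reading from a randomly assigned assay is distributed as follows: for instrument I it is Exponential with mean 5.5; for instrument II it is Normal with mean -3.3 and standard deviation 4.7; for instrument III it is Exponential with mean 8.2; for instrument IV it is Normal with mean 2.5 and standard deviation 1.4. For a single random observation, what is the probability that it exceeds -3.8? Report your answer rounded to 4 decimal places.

0.8902

Conditional on each instrument, P(X > -3.8): I: 1; II: 0.542361; III: 1; IV: 0.999997.
By total probability, P(X > -3.8) = 0.2·1 + 0.24·0.542361 + 0.19·1 + 0.37·0.999997 = 0.890165.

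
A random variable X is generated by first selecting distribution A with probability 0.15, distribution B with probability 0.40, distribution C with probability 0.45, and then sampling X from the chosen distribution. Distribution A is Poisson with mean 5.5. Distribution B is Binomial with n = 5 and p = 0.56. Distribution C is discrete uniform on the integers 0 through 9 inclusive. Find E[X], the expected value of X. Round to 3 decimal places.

3.970

Component means — A: 5.5; B: 2.8; C: 4.5.
E[X] = 0.15·5.5 + 0.4·2.8 + 0.45·4.5 = 3.97.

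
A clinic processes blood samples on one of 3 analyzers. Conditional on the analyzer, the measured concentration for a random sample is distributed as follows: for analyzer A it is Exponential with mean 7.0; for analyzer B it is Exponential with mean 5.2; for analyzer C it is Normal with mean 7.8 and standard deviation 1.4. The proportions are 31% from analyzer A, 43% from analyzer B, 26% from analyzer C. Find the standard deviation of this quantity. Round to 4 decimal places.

5.3447

Per component, A: μ=7, E[X²]=98; B: μ=5.2, E[X²]=54.08; C: μ=7.8, E[X²]=62.8.
E[X] = 0.31·7 + 0.43·5.2 + 0.26·7.8 = 6.434.
E[X²] = 0.31·98 + 0.43·54.08 + 0.26·62.8 = 69.9624.
Var(X) = E[X²] − (E[X])² = 69.9624 − 41.3964 = 28.566.
SD(X) = √28.566 = 5.34472.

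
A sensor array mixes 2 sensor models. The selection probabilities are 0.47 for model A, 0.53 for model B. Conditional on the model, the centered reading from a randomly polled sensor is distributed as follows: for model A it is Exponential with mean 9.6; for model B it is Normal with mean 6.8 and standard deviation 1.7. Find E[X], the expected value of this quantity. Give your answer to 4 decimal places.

Component means — A: 9.6; B: 6.8.
E[X] = 0.47·9.6 + 0.53·6.8 = 8.116.

8.1160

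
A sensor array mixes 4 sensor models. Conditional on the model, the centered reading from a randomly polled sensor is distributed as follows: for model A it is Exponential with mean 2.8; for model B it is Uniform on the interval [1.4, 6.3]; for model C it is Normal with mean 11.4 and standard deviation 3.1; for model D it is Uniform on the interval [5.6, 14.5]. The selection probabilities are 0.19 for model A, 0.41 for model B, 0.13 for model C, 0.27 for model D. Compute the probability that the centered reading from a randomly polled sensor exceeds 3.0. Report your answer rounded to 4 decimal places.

Conditional on each model, P(X > 3.0): A: 0.342519; B: 0.673469; C: 0.996633; D: 1.
By total probability, P(X > 3.0) = 0.19·0.342519 + 0.41·0.673469 + 0.13·0.996633 + 0.27·1 = 0.740763.

0.7408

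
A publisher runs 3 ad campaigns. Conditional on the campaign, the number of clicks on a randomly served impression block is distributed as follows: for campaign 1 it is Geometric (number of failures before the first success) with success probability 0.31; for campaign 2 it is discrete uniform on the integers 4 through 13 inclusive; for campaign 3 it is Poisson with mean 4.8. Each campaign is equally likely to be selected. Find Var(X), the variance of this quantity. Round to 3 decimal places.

Per component, 1: μ=2.22581, E[X²]=12.1342; 2: μ=8.5, E[X²]=80.5; 3: μ=4.8, E[X²]=27.84.
E[X] = 0.333333·2.22581 + 0.333333·8.5 + 0.333333·4.8 = 5.17527.
E[X²] = 0.333333·12.1342 + 0.333333·80.5 + 0.333333·27.84 = 40.1581.
Var(X) = E[X²] − (E[X])² = 40.1581 − 26.7834 = 13.3747.

13.375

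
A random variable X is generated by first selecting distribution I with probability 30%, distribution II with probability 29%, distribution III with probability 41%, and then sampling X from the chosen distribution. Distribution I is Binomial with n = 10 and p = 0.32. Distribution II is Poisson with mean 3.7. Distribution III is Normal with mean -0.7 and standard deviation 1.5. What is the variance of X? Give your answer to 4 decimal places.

Per component, I: μ=3.2, E[X²]=12.416; II: μ=3.7, E[X²]=17.39; III: μ=-0.7, E[X²]=2.74.
E[X] = 0.3·3.2 + 0.29·3.7 + 0.41·-0.7 = 1.746.
E[X²] = 0.3·12.416 + 0.29·17.39 + 0.41·2.74 = 9.8913.
Var(X) = E[X²] − (E[X])² = 9.8913 − 3.04852 = 6.84278.

6.8428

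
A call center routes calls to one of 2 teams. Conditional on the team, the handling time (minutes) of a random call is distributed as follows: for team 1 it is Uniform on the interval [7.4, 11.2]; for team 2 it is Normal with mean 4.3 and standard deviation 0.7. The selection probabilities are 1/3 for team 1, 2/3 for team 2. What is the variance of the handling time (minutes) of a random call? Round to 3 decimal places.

Per component, 1: μ=9.3, E[X²]=87.6933; 2: μ=4.3, E[X²]=18.98.
E[X] = 0.333333·9.3 + 0.666667·4.3 = 5.96667.
E[X²] = 0.333333·87.6933 + 0.666667·18.98 = 41.8844.
Var(X) = E[X²] − (E[X])² = 41.8844 − 35.6011 = 6.28333.

6.283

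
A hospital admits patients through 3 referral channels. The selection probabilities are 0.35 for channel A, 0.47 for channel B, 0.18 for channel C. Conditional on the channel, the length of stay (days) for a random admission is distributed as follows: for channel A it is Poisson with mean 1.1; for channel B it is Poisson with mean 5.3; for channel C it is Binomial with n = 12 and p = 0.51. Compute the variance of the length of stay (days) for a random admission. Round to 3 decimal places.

7.962

Per component, A: μ=1.1, E[X²]=2.31; B: μ=5.3, E[X²]=33.39; C: μ=6.12, E[X²]=40.4532.
E[X] = 0.35·1.1 + 0.47·5.3 + 0.18·6.12 = 3.9776.
E[X²] = 0.35·2.31 + 0.47·33.39 + 0.18·40.4532 = 23.7834.
Var(X) = E[X²] − (E[X])² = 23.7834 − 15.8213 = 7.96207.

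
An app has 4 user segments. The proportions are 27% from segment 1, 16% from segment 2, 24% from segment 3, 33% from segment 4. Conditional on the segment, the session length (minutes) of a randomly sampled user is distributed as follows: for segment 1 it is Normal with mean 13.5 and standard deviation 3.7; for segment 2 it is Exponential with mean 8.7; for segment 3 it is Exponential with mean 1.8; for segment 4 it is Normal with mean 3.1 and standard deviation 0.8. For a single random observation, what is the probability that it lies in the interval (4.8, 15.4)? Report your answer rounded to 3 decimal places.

0.273

Conditional on each segment, P(4.8 < X < 15.4): 1: 0.686851; 2: 0.405643; 3: 0.069291; 4: 0.0167933.
By total probability, P(4.8 < X < 15.4) = 0.27·0.686851 + 0.16·0.405643 + 0.24·0.069291 + 0.33·0.0167933 = 0.272524.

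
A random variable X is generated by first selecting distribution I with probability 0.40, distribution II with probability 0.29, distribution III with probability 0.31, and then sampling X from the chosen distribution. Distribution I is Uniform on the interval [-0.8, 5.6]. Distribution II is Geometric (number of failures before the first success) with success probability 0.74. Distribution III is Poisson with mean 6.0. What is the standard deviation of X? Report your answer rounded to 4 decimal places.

2.8854

Per component, I: μ=2.4, E[X²]=9.17333; II: μ=0.351351, E[X²]=0.598247; III: μ=6, E[X²]=42.
E[X] = 0.4·2.4 + 0.29·0.351351 + 0.31·6 = 2.92189.
E[X²] = 0.4·9.17333 + 0.29·0.598247 + 0.31·42 = 16.8628.
Var(X) = E[X²] − (E[X])² = 16.8628 − 8.53745 = 8.32537.
SD(X) = √8.32537 = 2.88537.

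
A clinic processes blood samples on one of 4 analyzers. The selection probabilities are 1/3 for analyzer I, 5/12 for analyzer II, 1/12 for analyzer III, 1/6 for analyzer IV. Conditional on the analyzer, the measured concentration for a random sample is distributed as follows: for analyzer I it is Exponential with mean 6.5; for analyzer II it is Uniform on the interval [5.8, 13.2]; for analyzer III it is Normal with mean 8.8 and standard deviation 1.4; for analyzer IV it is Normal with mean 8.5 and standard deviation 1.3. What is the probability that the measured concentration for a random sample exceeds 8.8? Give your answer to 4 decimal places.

0.4436

Conditional on each analyzer, P(X > 8.8): I: 0.258245; II: 0.594595; III: 0.5; IV: 0.408747.
By total probability, P(X > 8.8) = 0.333333·0.258245 + 0.416667·0.594595 + 0.0833333·0.5 + 0.166667·0.408747 = 0.443621.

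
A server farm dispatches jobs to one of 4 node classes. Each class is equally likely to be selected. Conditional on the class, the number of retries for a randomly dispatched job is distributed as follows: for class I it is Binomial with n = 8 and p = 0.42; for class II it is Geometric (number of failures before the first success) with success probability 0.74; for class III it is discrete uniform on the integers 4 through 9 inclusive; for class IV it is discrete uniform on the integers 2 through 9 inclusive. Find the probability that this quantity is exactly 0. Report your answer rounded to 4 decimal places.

0.1882

Conditional on each class, P(X = 0): I: 0.0128063; II: 0.74; III: 0; IV: 0.
By total probability, P(X = 0) = 0.25·0.0128063 + 0.25·0.74 + 0.25·0 + 0.25·0 = 0.188202.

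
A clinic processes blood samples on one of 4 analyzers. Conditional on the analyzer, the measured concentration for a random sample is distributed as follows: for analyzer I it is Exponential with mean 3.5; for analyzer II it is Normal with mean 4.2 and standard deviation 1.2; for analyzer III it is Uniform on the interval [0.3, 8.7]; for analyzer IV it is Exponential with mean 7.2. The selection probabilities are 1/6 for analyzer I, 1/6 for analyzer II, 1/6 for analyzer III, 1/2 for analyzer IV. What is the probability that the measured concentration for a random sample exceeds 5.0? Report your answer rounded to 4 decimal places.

Conditional on each analyzer, P(X > 5.0): I: 0.239651; II: 0.252493; III: 0.440476; IV: 0.499352.
By total probability, P(X > 5.0) = 0.166667·0.239651 + 0.166667·0.252493 + 0.166667·0.440476 + 0.5·0.499352 = 0.405113.

0.4051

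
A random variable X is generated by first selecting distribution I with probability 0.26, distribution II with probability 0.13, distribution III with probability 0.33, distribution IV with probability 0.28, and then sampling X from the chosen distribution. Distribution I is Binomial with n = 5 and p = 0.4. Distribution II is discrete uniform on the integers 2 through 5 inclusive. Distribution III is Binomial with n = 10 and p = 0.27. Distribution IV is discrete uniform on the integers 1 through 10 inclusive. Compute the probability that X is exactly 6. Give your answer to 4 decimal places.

0.0356

Conditional on each component, P(X = 6): I: 0; II: 0; III: 0.0231043; IV: 0.1.
By total probability, P(X = 6) = 0.26·0 + 0.13·0 + 0.33·0.0231043 + 0.28·0.1 = 0.0356244.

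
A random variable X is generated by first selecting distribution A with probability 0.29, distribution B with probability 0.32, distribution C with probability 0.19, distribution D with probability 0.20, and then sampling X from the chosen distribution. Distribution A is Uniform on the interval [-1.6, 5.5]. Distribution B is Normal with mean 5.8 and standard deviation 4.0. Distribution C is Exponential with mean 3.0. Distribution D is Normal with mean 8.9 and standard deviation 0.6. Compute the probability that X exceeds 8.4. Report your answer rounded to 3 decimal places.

Conditional on each component, P(X > 8.4): A: 0; B: 0.257846; C: 0.0608101; D: 0.797672.
By total probability, P(X > 8.4) = 0.29·0 + 0.32·0.257846 + 0.19·0.0608101 + 0.2·0.797672 = 0.253599.

0.254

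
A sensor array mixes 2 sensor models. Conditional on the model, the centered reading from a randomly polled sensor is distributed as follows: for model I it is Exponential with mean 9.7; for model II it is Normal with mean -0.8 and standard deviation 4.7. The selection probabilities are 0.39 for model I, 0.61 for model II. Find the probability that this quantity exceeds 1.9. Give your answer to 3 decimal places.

0.493

Conditional on each model, P(X > 1.9): I: 0.822114; II: 0.282826.
By total probability, P(X > 1.9) = 0.39·0.822114 + 0.61·0.282826 = 0.493148.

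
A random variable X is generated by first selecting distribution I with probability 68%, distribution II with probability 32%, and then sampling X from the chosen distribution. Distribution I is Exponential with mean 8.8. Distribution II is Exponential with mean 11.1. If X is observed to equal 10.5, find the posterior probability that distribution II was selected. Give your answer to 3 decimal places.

0.323

Likelihoods f(10.5 | ·): I: 0.0344608; II: 0.0349831.
Posterior ∝ prior × likelihood. Numerator for II: 0.32·0.0349831 = 0.0111946.
Normalizing constant: 0.68·0.0344608 + 0.32·0.0349831 = 0.0346279.
P(II | observation) = 0.0111946 / 0.0346279 = 0.323282.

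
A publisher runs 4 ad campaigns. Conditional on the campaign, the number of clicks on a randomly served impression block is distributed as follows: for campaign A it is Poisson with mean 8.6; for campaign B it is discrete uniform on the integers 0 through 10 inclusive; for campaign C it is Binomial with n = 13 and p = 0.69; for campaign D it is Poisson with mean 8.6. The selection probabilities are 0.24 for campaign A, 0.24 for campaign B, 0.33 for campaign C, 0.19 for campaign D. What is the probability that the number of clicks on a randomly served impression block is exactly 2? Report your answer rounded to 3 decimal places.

0.025

Conditional on each campaign, P(X = 2): A: 0.00680823; B: 0.0909091; C: 9.43564e-05; D: 0.00680823.
By total probability, P(X = 2) = 0.24·0.00680823 + 0.24·0.0909091 + 0.33·9.43564e-05 + 0.19·0.00680823 = 0.0247769.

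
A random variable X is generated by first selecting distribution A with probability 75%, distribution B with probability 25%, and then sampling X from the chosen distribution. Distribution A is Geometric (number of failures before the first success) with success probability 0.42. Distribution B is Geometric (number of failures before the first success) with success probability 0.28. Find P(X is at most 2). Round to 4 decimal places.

0.7604

Conditional on each component, P(X ≤ 2): A: 0.804888; B: 0.626752.
By total probability, P(X ≤ 2) = 0.75·0.804888 + 0.25·0.626752 = 0.760354.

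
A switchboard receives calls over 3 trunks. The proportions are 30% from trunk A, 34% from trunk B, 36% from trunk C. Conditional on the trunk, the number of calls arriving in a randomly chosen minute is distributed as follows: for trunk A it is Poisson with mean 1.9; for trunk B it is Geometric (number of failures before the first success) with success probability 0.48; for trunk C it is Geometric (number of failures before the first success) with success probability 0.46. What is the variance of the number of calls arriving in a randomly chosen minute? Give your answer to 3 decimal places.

Per component, A: μ=1.9, E[X²]=5.51; B: μ=1.08333, E[X²]=3.43056; C: μ=1.17391, E[X²]=3.93006.
E[X] = 0.3·1.9 + 0.34·1.08333 + 0.36·1.17391 = 1.36094.
E[X²] = 0.3·5.51 + 0.34·3.43056 + 0.36·3.93006 = 4.23421.
Var(X) = E[X²] − (E[X])² = 4.23421 − 1.85216 = 2.38205.

2.382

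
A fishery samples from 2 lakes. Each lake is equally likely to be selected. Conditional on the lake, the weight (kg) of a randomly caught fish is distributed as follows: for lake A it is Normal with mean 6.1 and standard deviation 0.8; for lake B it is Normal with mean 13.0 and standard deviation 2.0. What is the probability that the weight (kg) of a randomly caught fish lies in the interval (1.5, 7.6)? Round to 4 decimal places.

0.4865

Conditional on each lake, P(1.5 < X < 7.6): A: 0.969604; B: 0.00346697.
By total probability, P(1.5 < X < 7.6) = 0.5·0.969604 + 0.5·0.00346697 = 0.486535.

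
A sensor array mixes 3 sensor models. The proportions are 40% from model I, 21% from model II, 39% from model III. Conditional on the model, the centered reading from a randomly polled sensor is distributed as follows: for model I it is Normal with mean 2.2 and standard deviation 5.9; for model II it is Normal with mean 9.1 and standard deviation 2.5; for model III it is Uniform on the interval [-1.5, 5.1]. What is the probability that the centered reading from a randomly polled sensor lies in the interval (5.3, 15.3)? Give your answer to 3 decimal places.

0.310

Conditional on each model, P(5.3 < X < 15.3): I: 0.286446; II: 0.929175; III: 0.
By total probability, P(5.3 < X < 15.3) = 0.4·0.286446 + 0.21·0.929175 + 0.39·0 = 0.309705.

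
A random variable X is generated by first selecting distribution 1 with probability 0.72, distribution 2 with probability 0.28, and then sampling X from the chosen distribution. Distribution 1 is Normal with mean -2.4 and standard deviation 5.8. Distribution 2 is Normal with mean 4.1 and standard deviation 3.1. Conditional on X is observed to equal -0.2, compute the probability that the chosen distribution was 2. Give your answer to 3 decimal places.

Likelihoods f(-0.2 | ·): 1: 0.0640088; 2: 0.0491755.
Posterior ∝ prior × likelihood. Numerator for 2: 0.28·0.0491755 = 0.0137691.
Normalizing constant: 0.72·0.0640088 + 0.28·0.0491755 = 0.0598555.
P(2 | observation) = 0.0137691 / 0.0598555 = 0.23004.

0.230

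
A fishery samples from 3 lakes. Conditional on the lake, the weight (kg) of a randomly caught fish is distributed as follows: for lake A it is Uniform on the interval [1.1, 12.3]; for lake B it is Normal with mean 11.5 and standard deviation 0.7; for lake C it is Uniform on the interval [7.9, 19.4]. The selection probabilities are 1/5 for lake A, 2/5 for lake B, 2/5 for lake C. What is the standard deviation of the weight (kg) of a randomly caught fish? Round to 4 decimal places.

3.6252

Per component, A: μ=6.7, E[X²]=55.3433; B: μ=11.5, E[X²]=132.74; C: μ=13.65, E[X²]=197.343.
E[X] = 0.2·6.7 + 0.4·11.5 + 0.4·13.65 = 11.4.
E[X²] = 0.2·55.3433 + 0.4·132.74 + 0.4·197.343 = 143.102.
Var(X) = E[X²] − (E[X])² = 143.102 − 129.96 = 13.142.
SD(X) = √13.142 = 3.62519.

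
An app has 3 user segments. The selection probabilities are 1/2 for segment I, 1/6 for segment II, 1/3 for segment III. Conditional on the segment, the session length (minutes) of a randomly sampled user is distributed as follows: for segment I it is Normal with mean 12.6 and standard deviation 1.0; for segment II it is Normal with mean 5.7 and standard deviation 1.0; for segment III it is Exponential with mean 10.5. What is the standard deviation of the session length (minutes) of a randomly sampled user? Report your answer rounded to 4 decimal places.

Per component, I: μ=12.6, E[X²]=159.76; II: μ=5.7, E[X²]=33.49; III: μ=10.5, E[X²]=220.5.
E[X] = 0.5·12.6 + 0.166667·5.7 + 0.333333·10.5 = 10.75.
E[X²] = 0.5·159.76 + 0.166667·33.49 + 0.333333·220.5 = 158.962.
Var(X) = E[X²] − (E[X])² = 158.962 − 115.562 = 43.3992.
SD(X) = √43.3992 = 6.5878.

6.5878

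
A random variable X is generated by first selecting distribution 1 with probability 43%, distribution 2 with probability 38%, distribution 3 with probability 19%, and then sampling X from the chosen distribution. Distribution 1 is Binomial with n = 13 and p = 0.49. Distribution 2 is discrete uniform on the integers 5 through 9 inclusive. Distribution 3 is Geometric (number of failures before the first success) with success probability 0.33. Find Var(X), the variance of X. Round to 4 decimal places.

Per component, 1: μ=6.37, E[X²]=43.8256; 2: μ=7, E[X²]=51; 3: μ=2.0303, E[X²]=10.2746.
E[X] = 0.43·6.37 + 0.38·7 + 0.19·2.0303 = 5.78486.
E[X²] = 0.43·43.8256 + 0.38·51 + 0.19·10.2746 = 40.1772.
Var(X) = E[X²] − (E[X])² = 40.1772 − 33.4646 = 6.7126.

6.7126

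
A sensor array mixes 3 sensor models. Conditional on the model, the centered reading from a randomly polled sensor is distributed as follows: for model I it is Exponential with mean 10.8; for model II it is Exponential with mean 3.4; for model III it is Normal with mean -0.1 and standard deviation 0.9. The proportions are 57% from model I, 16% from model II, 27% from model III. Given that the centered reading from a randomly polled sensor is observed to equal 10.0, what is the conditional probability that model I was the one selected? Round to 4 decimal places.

Likelihoods f(10.0 | ·): I: 0.0366819; II: 0.0155305; III: 1.99306e-28.
Posterior ∝ prior × likelihood. Numerator for I: 0.57·0.0366819 = 0.0209087.
Normalizing constant: 0.57·0.0366819 + 0.16·0.0155305 + 0.27·1.99306e-28 = 0.0233936.
P(I | observation) = 0.0209087 / 0.0233936 = 0.89378.

0.8938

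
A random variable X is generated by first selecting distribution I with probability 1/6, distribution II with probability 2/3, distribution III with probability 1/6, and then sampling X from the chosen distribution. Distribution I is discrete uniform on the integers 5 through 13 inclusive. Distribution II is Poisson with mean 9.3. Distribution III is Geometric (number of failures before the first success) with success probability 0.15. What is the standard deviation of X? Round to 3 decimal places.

Per component, I: μ=9, E[X²]=87.6667; II: μ=9.3, E[X²]=95.79; III: μ=5.66667, E[X²]=69.8889.
E[X] = 0.166667·9 + 0.666667·9.3 + 0.166667·5.66667 = 8.64444.
E[X²] = 0.166667·87.6667 + 0.666667·95.79 + 0.166667·69.8889 = 90.1193.
Var(X) = E[X²] − (E[X])² = 90.1193 − 74.7264 = 15.3928.
SD(X) = √15.3928 = 3.92337.

3.923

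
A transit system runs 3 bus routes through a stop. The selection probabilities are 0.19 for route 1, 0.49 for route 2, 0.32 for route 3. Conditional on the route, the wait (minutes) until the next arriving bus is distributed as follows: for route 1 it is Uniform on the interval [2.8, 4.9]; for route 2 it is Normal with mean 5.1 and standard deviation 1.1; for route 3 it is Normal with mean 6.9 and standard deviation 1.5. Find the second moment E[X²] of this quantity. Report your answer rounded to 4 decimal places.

32.1791

For each component E[X²] = Var + (mean)², giving 1: 15.19; 2: 27.22; 3: 49.86.
Overall E[X²] = 0.19·15.19 + 0.49·27.22 + 0.32·49.86 = 32.1791.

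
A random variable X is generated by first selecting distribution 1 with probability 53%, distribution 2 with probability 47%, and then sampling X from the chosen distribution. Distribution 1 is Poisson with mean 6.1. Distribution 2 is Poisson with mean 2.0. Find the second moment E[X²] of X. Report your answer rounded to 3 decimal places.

25.774

For each component E[X²] = Var + (mean)², giving 1: 43.31; 2: 6.
Overall E[X²] = 0.53·43.31 + 0.47·6 = 25.7743.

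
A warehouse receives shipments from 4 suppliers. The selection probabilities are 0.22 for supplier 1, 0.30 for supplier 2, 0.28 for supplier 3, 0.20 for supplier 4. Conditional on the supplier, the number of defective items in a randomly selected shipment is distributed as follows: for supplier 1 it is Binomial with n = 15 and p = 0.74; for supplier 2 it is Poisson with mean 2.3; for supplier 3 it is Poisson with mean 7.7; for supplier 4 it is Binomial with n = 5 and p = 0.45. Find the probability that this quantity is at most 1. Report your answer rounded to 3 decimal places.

0.152

Conditional on each supplier, P(X ≤ 1): 1: 7.32833e-08; 2: 0.330854; 3: 0.0039396; 4: 0.256218.
By total probability, P(X ≤ 1) = 0.22·7.32833e-08 + 0.3·0.330854 + 0.28·0.0039396 + 0.2·0.256218 = 0.151603.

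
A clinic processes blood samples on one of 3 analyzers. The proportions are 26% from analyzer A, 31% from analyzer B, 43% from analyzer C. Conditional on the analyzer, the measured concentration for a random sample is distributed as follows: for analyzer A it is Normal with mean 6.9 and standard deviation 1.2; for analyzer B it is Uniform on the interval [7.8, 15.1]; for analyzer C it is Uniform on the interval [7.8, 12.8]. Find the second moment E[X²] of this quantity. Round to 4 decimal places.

101.2860

For each component E[X²] = Var + (mean)², giving A: 49.05; B: 135.543; C: 108.173.
Overall E[X²] = 0.26·49.05 + 0.31·135.543 + 0.43·108.173 = 101.286.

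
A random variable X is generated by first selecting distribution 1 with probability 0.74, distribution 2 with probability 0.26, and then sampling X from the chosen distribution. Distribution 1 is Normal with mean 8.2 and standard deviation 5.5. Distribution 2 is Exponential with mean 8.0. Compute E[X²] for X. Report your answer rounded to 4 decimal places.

For each component E[X²] = Var + (mean)², giving 1: 97.49; 2: 128.
Overall E[X²] = 0.74·97.49 + 0.26·128 = 105.423.

105.4226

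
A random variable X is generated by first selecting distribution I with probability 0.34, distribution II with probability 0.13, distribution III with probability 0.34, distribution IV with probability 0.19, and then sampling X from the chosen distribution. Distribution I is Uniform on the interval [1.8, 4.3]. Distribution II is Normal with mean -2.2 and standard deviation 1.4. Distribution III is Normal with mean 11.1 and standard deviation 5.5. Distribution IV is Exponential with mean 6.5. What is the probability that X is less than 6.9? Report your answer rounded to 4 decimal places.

0.6699

Conditional on each component, P(X < 6.9): I: 1; II: 1; III: 0.222542; IV: 0.654077.
By total probability, P(X < 6.9) = 0.34·1 + 0.13·1 + 0.34·0.222542 + 0.19·0.654077 = 0.669939.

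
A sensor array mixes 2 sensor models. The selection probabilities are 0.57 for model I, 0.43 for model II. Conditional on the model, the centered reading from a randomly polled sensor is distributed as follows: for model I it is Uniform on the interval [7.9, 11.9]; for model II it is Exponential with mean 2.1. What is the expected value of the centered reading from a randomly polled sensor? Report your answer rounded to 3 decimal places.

6.546

Component means — I: 9.9; II: 2.1.
E[X] = 0.57·9.9 + 0.43·2.1 = 6.546.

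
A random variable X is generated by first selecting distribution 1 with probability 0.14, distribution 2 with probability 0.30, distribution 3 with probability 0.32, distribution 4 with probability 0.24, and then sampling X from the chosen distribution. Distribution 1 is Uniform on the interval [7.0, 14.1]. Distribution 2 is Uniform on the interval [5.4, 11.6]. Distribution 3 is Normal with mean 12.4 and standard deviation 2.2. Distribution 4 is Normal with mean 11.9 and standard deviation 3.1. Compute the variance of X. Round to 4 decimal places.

8.1071

Per component, 1: μ=10.55, E[X²]=115.503; 2: μ=8.5, E[X²]=75.4533; 3: μ=12.4, E[X²]=158.6; 4: μ=11.9, E[X²]=151.22.
E[X] = 0.14·10.55 + 0.3·8.5 + 0.32·12.4 + 0.24·11.9 = 10.851.
E[X²] = 0.14·115.503 + 0.3·75.4533 + 0.32·158.6 + 0.24·151.22 = 125.851.
Var(X) = E[X²] − (E[X])² = 125.851 − 117.744 = 8.10707.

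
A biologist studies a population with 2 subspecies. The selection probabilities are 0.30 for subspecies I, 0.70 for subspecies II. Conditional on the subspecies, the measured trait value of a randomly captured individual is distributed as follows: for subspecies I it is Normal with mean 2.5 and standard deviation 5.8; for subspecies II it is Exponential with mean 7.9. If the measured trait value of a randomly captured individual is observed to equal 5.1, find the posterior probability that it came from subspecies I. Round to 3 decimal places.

Likelihoods f(5.1 | ·): I: 0.062208; II: 0.0663752.
Posterior ∝ prior × likelihood. Numerator for I: 0.3·0.062208 = 0.0186624.
Normalizing constant: 0.3·0.062208 + 0.7·0.0663752 = 0.065125.
P(I | observation) = 0.0186624 / 0.065125 = 0.286563.

0.287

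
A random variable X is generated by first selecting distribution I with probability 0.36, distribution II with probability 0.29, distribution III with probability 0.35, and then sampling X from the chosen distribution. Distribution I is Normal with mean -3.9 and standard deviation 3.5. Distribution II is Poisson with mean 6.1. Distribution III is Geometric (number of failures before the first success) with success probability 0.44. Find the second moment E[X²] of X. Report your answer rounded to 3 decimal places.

24.025

For each component E[X²] = Var + (mean)², giving I: 27.46; II: 43.31; III: 4.5124.
Overall E[X²] = 0.36·27.46 + 0.29·43.31 + 0.35·4.5124 = 24.0248.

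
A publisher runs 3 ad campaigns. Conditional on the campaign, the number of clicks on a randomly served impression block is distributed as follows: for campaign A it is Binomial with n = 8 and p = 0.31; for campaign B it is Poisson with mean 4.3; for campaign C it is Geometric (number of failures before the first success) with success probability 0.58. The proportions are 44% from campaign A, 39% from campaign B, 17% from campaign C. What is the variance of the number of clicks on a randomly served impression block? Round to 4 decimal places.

4.2890

Per component, A: μ=2.48, E[X²]=7.8616; B: μ=4.3, E[X²]=22.79; C: μ=0.724138, E[X²]=1.77289.
E[X] = 0.44·2.48 + 0.39·4.3 + 0.17·0.724138 = 2.8913.
E[X²] = 0.44·7.8616 + 0.39·22.79 + 0.17·1.77289 = 12.6486.
Var(X) = E[X²] − (E[X])² = 12.6486 − 8.35964 = 4.28896.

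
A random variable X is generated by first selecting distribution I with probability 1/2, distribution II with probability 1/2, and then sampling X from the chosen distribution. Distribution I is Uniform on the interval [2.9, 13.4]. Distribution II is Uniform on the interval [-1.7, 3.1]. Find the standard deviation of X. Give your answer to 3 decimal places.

4.408

Per component, I: μ=8.15, E[X²]=75.61; II: μ=0.7, E[X²]=2.41.
E[X] = 0.5·8.15 + 0.5·0.7 = 4.425.
E[X²] = 0.5·75.61 + 0.5·2.41 = 39.01.
Var(X) = E[X²] − (E[X])² = 39.01 − 19.5806 = 19.4294.
SD(X) = √19.4294 = 4.40788.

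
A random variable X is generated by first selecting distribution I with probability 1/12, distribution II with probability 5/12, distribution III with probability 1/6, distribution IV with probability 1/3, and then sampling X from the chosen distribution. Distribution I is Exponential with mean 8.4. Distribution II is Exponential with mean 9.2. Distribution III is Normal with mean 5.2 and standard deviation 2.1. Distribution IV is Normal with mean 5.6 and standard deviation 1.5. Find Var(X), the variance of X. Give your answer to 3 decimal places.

Per component, I: μ=8.4, E[X²]=141.12; II: μ=9.2, E[X²]=169.28; III: μ=5.2, E[X²]=31.45; IV: μ=5.6, E[X²]=33.61.
E[X] = 0.0833333·8.4 + 0.416667·9.2 + 0.166667·5.2 + 0.333333·5.6 = 7.26667.
E[X²] = 0.0833333·141.12 + 0.416667·169.28 + 0.166667·31.45 + 0.333333·33.61 = 98.7383.
Var(X) = E[X²] − (E[X])² = 98.7383 − 52.8044 = 45.9339.

45.934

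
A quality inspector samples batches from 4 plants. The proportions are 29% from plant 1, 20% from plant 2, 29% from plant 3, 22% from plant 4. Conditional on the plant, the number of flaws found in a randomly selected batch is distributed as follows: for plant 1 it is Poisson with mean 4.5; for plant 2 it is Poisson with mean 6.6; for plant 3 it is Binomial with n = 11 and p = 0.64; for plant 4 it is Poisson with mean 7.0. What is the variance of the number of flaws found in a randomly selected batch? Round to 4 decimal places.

Per component, 1: μ=4.5, E[X²]=24.75; 2: μ=6.6, E[X²]=50.16; 3: μ=7.04, E[X²]=52.096; 4: μ=7, E[X²]=56.
E[X] = 0.29·4.5 + 0.2·6.6 + 0.29·7.04 + 0.22·7 = 6.2066.
E[X²] = 0.29·24.75 + 0.2·50.16 + 0.29·52.096 + 0.22·56 = 44.6373.
Var(X) = E[X²] − (E[X])² = 44.6373 − 38.5219 = 6.11546.

6.1155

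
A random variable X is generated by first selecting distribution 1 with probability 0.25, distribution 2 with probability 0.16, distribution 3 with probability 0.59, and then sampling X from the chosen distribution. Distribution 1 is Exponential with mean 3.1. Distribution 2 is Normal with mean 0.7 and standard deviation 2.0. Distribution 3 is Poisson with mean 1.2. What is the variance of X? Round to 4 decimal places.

4.5370

Per component, 1: μ=3.1, E[X²]=19.22; 2: μ=0.7, E[X²]=4.49; 3: μ=1.2, E[X²]=2.64.
E[X] = 0.25·3.1 + 0.16·0.7 + 0.59·1.2 = 1.595.
E[X²] = 0.25·19.22 + 0.16·4.49 + 0.59·2.64 = 7.081.
Var(X) = E[X²] − (E[X])² = 7.081 − 2.54402 = 4.53697.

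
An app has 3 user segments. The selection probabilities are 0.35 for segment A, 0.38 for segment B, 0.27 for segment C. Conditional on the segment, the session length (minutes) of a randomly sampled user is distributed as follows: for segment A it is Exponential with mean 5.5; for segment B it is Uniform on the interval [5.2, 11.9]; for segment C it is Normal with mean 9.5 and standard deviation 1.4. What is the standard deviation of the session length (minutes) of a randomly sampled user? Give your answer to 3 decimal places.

Per component, A: μ=5.5, E[X²]=60.5; B: μ=8.55, E[X²]=76.8433; C: μ=9.5, E[X²]=92.21.
E[X] = 0.35·5.5 + 0.38·8.55 + 0.27·9.5 = 7.739.
E[X²] = 0.35·60.5 + 0.38·76.8433 + 0.27·92.21 = 75.2722.
Var(X) = E[X²] − (E[X])² = 75.2722 − 59.8921 = 15.38.
SD(X) = √15.38 = 3.92174.

3.922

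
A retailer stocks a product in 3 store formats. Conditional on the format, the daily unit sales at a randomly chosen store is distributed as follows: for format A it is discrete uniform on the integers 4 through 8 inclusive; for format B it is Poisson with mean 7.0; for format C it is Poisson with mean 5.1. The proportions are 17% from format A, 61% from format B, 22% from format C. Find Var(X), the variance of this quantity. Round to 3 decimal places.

Per component, A: μ=6, E[X²]=38; B: μ=7, E[X²]=56; C: μ=5.1, E[X²]=31.11.
E[X] = 0.17·6 + 0.61·7 + 0.22·5.1 = 6.412.
E[X²] = 0.17·38 + 0.61·56 + 0.22·31.11 = 47.4642.
Var(X) = E[X²] − (E[X])² = 47.4642 − 41.1137 = 6.35046.

6.350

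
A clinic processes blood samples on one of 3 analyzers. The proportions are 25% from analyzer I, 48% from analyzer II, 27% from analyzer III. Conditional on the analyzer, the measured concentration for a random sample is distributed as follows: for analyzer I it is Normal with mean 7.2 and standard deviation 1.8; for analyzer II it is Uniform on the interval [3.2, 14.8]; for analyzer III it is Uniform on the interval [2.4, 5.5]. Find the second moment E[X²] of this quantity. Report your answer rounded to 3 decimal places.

For each component E[X²] = Var + (mean)², giving I: 55.08; II: 92.2133; III: 16.4033.
Overall E[X²] = 0.25·55.08 + 0.48·92.2133 + 0.27·16.4033 = 62.4613.

62.461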